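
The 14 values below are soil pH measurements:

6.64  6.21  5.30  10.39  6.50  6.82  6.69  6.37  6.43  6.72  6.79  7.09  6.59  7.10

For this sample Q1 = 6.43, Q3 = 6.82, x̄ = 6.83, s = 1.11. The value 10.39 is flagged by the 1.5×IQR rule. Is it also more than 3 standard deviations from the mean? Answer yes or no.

yes

z = (10.39 − 6.83) / 1.11 = 3.21.
|z| = 3.21 > 3.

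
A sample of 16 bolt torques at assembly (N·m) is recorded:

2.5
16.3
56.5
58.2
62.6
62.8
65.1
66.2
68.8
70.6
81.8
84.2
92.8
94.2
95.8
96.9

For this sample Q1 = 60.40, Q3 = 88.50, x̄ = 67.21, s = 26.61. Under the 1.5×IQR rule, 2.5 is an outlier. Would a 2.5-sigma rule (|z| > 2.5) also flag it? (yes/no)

no

z = (2.5 − 67.21) / 26.61 = -2.43.
|z| = 2.43 ≤ 2.5.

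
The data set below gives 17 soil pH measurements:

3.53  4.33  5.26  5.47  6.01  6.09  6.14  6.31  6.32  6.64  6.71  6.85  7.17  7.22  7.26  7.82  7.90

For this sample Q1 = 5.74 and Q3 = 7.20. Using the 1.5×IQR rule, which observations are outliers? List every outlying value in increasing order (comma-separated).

IQR = Q3 − Q1 = 7.20 − 5.74 = 1.46.
Lower fence = Q1 − 1.5·IQR = 5.74 − 2.19 = 3.55.
Upper fence = Q3 + 1.5·IQR = 7.20 + 2.19 = 9.39.
3.53 < 3.55 → outlier.
All remaining values lie within [3.55, 9.39].

3.53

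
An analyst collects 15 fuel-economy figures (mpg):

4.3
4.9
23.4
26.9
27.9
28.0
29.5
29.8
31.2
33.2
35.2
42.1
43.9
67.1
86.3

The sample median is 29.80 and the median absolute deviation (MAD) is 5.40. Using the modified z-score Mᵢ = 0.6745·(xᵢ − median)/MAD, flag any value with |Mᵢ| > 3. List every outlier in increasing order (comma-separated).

4.3, 4.9, 67.1, 86.3

|Mᵢ| > 3 ⇔ |xᵢ − 29.80| > 3·5.40/0.6745 = 24.02.
So outliers lie outside [5.78, 53.82].
4.3: M = -3.19 → outlier.
4.9: M = -3.11 → outlier.
67.1: M = 4.66 → outlier.
86.3: M = 7.06 → outlier.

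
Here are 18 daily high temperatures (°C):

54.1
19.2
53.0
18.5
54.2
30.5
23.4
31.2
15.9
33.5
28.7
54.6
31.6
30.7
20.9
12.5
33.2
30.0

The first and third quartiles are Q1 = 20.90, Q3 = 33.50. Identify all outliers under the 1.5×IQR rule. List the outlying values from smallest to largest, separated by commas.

IQR = Q3 − Q1 = 33.50 − 20.90 = 12.60.
Lower fence = Q1 − 1.5·IQR = 20.90 − 18.90 = 2.00.
Upper fence = Q3 + 1.5·IQR = 33.50 + 18.90 = 52.40.
53.0 > 52.40 → outlier.
54.1 > 52.40 → outlier.
54.2 > 52.40 → outlier.
54.6 > 52.40 → outlier.
All remaining values lie within [2.00, 52.40].

53.0, 54.1, 54.2, 54.6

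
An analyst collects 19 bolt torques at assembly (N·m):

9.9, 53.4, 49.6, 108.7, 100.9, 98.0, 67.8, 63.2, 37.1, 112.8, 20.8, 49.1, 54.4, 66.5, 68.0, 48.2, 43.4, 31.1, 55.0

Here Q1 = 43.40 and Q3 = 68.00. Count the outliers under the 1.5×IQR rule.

IQR = 24.60; fences at 43.40 − 36.90 = 6.50 and 68.00 + 36.90 = 104.90.
Outside the cutoffs: 108.7, 112.8.

2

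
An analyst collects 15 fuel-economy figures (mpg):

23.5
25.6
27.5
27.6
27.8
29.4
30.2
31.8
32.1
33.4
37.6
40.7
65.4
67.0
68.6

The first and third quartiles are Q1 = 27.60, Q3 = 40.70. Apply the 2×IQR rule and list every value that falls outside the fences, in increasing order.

IQR = Q3 − Q1 = 40.70 − 27.60 = 13.10.
Lower fence = Q1 − 2·IQR = 27.60 − 26.20 = 1.40.
Upper fence = Q3 + 2·IQR = 40.70 + 26.20 = 66.90.
67.0 > 66.90 → outlier.
68.6 > 66.90 → outlier.
All remaining values lie within [1.40, 66.90].

67.0, 68.6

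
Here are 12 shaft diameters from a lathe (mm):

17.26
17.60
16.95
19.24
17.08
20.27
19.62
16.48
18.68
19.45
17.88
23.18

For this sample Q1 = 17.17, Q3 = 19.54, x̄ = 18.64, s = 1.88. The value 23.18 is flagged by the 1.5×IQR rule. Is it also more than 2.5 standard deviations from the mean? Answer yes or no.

z = (23.18 − 18.64) / 1.88 = 2.41.
|z| = 2.41 ≤ 2.5.

no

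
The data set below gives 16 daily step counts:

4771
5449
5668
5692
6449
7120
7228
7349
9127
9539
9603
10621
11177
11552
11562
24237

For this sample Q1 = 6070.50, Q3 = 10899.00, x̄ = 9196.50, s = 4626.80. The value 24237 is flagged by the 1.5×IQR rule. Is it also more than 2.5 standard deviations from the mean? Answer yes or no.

yes

z = (24237 − 9196.50) / 4626.80 = 3.25.
|z| = 3.25 > 2.5.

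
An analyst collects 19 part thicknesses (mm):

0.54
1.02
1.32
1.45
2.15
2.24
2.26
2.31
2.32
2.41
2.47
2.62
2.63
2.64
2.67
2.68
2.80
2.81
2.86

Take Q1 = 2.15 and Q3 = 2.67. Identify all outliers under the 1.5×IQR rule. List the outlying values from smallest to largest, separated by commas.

IQR = Q3 − Q1 = 2.67 − 2.15 = 0.52.
Lower fence = Q1 − 1.5·IQR = 2.15 − 0.78 = 1.37.
Upper fence = Q3 + 1.5·IQR = 2.67 + 0.78 = 3.45.
0.54 < 1.37 → outlier.
1.02 < 1.37 → outlier.
1.32 < 1.37 → outlier.
All remaining values lie within [1.37, 3.45].

0.54, 1.02, 1.32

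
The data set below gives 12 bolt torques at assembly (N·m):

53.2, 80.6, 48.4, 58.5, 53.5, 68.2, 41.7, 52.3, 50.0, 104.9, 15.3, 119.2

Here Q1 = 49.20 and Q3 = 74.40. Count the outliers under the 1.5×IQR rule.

1

IQR = 25.20; fences at 49.20 − 37.80 = 11.40 and 74.40 + 37.80 = 112.20.
Outside the cutoffs: 119.2.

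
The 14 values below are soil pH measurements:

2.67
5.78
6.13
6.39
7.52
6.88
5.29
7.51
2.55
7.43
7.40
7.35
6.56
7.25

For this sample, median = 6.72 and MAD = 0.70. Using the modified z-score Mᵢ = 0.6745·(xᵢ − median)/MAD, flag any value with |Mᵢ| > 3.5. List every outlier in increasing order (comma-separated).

2.55, 2.67

|Mᵢ| > 3.5 ⇔ |xᵢ − 6.72| > 3.5·0.70/0.6745 = 3.63.
So outliers lie outside [3.09, 10.35].
2.55: M = -4.02 → outlier.
2.67: M = -3.90 → outlier.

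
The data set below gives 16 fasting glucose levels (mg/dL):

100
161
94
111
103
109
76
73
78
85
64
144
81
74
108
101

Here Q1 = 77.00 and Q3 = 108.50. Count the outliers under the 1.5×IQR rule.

IQR = 31.50; fences at 77.00 − 47.25 = 29.75 and 108.50 + 47.25 = 155.75.
Outside the cutoffs: 161.

1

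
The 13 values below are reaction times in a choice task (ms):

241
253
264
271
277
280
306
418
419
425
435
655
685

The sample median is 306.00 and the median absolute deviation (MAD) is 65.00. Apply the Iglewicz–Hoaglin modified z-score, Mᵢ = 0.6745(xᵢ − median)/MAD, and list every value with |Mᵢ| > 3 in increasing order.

655, 685

|Mᵢ| > 3 ⇔ |xᵢ − 306.00| > 3·65.00/0.6745 = 289.10.
So outliers lie outside [16.90, 595.10].
655: M = 3.62 → outlier.
685: M = 3.93 → outlier.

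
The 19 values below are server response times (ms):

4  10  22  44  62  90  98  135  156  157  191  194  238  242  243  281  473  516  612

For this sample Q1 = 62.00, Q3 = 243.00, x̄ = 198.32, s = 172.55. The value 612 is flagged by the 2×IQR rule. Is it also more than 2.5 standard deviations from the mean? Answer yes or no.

no

z = (612 − 198.32) / 172.55 = 2.40.
|z| = 2.40 ≤ 2.5.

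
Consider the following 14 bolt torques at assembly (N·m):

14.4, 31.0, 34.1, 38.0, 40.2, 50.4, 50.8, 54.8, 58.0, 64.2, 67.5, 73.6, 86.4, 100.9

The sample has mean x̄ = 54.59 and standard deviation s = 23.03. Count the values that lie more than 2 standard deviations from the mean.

1

Cutoffs: x̄ ± 2s = [8.53, 100.65].
Outside the cutoffs: 100.9.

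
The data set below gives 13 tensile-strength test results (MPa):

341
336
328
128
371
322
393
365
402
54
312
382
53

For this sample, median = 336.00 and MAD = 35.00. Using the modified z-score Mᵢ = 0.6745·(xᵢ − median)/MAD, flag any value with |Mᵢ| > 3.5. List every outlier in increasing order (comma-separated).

|Mᵢ| > 3.5 ⇔ |xᵢ − 336.00| > 3.5·35.00/0.6745 = 181.62.
So outliers lie outside [154.38, 517.62].
53: M = -5.45 → outlier.
54: M = -5.43 → outlier.
128: M = -4.01 → outlier.

53, 54, 128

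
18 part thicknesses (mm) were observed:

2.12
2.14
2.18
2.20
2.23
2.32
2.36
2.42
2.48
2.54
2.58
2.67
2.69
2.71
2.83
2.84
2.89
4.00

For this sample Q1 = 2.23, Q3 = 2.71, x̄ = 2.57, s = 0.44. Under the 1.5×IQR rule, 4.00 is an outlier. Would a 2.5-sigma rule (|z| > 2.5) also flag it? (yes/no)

yes

z = (4.00 − 2.57) / 0.44 = 3.25.
|z| = 3.25 > 2.5.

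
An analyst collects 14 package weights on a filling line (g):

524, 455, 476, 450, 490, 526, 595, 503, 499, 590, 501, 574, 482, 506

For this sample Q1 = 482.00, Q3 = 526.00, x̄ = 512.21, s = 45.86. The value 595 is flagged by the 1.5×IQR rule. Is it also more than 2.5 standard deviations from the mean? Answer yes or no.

z = (595 − 512.21) / 45.86 = 1.81.
|z| = 1.81 ≤ 2.5.

no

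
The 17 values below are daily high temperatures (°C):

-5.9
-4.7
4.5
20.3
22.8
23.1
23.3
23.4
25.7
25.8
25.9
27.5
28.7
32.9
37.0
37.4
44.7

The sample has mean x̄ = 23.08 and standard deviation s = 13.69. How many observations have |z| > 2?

Cutoffs: x̄ ± 2s = [-4.30, 50.46].
Outside the cutoffs: -5.9, -4.7.

2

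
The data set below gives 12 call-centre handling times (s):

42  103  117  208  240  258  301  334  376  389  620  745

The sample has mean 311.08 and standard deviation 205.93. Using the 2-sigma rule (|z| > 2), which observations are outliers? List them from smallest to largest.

745

Cutoffs at x̄ ± 2s: 311.08 ± 2·205.93 = [-100.78, 722.94].
745: z = 2.11, |z| > 2 → outlier.
Every other value lies within [-100.78, 722.94].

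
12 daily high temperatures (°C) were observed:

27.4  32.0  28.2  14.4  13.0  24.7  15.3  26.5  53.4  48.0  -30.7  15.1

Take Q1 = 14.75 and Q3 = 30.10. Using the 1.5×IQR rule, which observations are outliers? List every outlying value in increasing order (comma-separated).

-30.7, 53.4

IQR = Q3 − Q1 = 30.10 − 14.75 = 15.35.
Lower fence = Q1 − 1.5·IQR = 14.75 − 23.025 = -8.275.
Upper fence = Q3 + 1.5·IQR = 30.10 + 23.025 = 53.125.
-30.7 < -8.275 → outlier.
53.4 > 53.125 → outlier.
All remaining values lie within [-8.275, 53.125].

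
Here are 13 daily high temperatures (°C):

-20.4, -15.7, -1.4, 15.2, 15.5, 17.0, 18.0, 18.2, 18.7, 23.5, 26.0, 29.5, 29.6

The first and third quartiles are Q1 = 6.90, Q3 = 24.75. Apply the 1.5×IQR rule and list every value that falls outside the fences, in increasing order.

-20.4

IQR = Q3 − Q1 = 24.75 − 6.90 = 17.85.
Lower fence = Q1 − 1.5·IQR = 6.90 − 26.775 = -19.875.
Upper fence = Q3 + 1.5·IQR = 24.75 + 26.775 = 51.525.
-20.4 < -19.875 → outlier.
All remaining values lie within [-19.875, 51.525].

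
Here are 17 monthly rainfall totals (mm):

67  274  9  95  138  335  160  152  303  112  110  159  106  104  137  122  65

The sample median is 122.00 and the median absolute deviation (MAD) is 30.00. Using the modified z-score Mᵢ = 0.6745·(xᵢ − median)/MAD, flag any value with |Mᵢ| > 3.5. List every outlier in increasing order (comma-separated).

|Mᵢ| > 3.5 ⇔ |xᵢ − 122.00| > 3.5·30.00/0.6745 = 155.67.
So outliers lie outside [-33.67, 277.67].
303: M = 4.07 → outlier.
335: M = 4.79 → outlier.

303, 335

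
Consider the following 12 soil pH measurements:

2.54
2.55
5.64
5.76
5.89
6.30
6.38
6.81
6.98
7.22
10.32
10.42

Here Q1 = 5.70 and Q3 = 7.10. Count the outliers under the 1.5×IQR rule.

IQR = 1.40; fences at 5.70 − 2.10 = 3.60 and 7.10 + 2.10 = 9.20.
Outside the cutoffs: 2.54, 2.55, 10.32, 10.42.

4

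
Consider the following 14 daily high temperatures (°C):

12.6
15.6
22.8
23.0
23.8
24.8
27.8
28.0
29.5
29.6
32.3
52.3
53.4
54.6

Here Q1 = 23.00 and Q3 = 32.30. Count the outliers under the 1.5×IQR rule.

3

IQR = 9.30; fences at 23.00 − 13.95 = 9.05 and 32.30 + 13.95 = 46.25.
Outside the cutoffs: 52.3, 53.4, 54.6.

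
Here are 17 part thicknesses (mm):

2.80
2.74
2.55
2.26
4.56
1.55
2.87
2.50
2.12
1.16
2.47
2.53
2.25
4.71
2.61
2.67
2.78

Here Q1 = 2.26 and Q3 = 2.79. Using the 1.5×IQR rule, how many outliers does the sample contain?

IQR = 0.53; fences at 2.26 − 0.795 = 1.465 and 2.79 + 0.795 = 3.585.
Outside the cutoffs: 1.16, 4.56, 4.71.

3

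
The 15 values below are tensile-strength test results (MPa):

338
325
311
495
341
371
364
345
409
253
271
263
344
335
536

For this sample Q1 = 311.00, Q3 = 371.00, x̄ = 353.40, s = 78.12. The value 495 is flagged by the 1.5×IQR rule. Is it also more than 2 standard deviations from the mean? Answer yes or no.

no

z = (495 − 353.40) / 78.12 = 1.81.
|z| = 1.81 ≤ 2.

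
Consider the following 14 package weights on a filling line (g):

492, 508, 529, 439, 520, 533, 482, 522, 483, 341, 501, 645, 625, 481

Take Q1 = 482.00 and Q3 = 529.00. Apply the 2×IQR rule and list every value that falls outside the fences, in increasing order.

IQR = Q3 − Q1 = 529.00 − 482.00 = 47.00.
Lower fence = Q1 − 2·IQR = 482.00 − 94.00 = 388.00.
Upper fence = Q3 + 2·IQR = 529.00 + 94.00 = 623.00.
341 < 388.00 → outlier.
625 > 623.00 → outlier.
645 > 623.00 → outlier.
All remaining values lie within [388.00, 623.00].

341, 625, 645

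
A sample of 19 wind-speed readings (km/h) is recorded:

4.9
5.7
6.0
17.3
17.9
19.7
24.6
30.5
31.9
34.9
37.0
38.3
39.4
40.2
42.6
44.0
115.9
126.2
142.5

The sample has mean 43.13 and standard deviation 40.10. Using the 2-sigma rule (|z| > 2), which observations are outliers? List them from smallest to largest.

126.2, 142.5

Cutoffs at x̄ ± 2s: 43.13 ± 2·40.10 = [-37.07, 123.33].
126.2: z = 2.07, |z| > 2 → outlier.
142.5: z = 2.48, |z| > 2 → outlier.
Every other value lies within [-37.07, 123.33].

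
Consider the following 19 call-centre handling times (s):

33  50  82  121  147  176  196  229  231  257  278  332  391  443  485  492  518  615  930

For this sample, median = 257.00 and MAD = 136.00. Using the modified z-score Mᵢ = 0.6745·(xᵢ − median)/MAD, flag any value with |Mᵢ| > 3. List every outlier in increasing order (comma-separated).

|Mᵢ| > 3 ⇔ |xᵢ − 257.00| > 3·136.00/0.6745 = 604.89.
So outliers lie outside [-347.89, 861.89].
930: M = 3.34 → outlier.

930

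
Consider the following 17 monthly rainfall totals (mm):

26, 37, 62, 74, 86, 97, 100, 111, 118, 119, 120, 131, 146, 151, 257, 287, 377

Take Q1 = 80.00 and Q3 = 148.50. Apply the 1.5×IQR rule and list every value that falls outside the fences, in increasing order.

257, 287, 377

IQR = Q3 − Q1 = 148.50 − 80.00 = 68.50.
Lower fence = Q1 − 1.5·IQR = 80.00 − 102.75 = -22.75.
Upper fence = Q3 + 1.5·IQR = 148.50 + 102.75 = 251.25.
257 > 251.25 → outlier.
287 > 251.25 → outlier.
377 > 251.25 → outlier.
All remaining values lie within [-22.75, 251.25].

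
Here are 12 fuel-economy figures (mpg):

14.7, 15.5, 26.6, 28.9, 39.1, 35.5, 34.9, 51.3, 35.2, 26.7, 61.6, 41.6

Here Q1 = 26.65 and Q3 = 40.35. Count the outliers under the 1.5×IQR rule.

IQR = 13.70; fences at 26.65 − 20.55 = 6.10 and 40.35 + 20.55 = 60.90.
Outside the cutoffs: 61.6.

1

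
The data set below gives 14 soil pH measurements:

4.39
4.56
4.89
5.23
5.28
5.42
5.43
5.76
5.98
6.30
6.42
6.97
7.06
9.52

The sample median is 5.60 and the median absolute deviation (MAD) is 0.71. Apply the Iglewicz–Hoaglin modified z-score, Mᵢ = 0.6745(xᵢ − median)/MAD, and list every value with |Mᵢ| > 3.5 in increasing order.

|Mᵢ| > 3.5 ⇔ |xᵢ − 5.60| > 3.5·0.71/0.6745 = 3.68.
So outliers lie outside [1.92, 9.28].
9.52: M = 3.72 → outlier.

9.52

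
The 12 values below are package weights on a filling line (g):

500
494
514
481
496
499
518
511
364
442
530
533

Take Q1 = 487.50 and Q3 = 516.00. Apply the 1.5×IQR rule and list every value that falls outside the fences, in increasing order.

364, 442

IQR = Q3 − Q1 = 516.00 − 487.50 = 28.50.
Lower fence = Q1 − 1.5·IQR = 487.50 − 42.75 = 444.75.
Upper fence = Q3 + 1.5·IQR = 516.00 + 42.75 = 558.75.
364 < 444.75 → outlier.
442 < 444.75 → outlier.
All remaining values lie within [444.75, 558.75].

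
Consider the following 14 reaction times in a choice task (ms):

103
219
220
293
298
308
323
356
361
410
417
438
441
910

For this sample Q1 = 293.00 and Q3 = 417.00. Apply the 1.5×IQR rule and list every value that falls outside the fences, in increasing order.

IQR = Q3 − Q1 = 417.00 − 293.00 = 124.00.
Lower fence = Q1 − 1.5·IQR = 293.00 − 186.00 = 107.00.
Upper fence = Q3 + 1.5·IQR = 417.00 + 186.00 = 603.00.
103 < 107.00 → outlier.
910 > 603.00 → outlier.
All remaining values lie within [107.00, 603.00].

103, 910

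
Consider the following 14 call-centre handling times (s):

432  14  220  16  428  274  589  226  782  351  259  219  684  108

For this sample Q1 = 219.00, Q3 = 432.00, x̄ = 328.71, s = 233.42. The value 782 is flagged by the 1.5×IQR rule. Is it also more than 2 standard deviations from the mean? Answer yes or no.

no

z = (782 − 328.71) / 233.42 = 1.94.
|z| = 1.94 ≤ 2.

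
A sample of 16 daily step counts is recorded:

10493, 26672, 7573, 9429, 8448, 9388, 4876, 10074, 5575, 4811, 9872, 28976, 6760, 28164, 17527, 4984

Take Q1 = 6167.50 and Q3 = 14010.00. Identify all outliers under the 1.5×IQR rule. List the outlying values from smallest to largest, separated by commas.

IQR = Q3 − Q1 = 14010.00 − 6167.50 = 7842.50.
Lower fence = Q1 − 1.5·IQR = 6167.50 − 11763.75 = -5596.25.
Upper fence = Q3 + 1.5·IQR = 14010.00 + 11763.75 = 25773.75.
26672 > 25773.75 → outlier.
28164 > 25773.75 → outlier.
28976 > 25773.75 → outlier.
All remaining values lie within [-5596.25, 25773.75].

26672, 28164, 28976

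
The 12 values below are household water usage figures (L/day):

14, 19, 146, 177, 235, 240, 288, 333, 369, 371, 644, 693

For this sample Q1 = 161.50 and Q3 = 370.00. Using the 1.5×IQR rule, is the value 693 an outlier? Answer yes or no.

yes

IQR = Q3 − Q1 = 370.00 − 161.50 = 208.50.
Lower fence = Q1 − 1.5·IQR = 161.50 − 312.75 = -151.25.
Upper fence = Q3 + 1.5·IQR = 370.00 + 312.75 = 682.75.
693 lies above the upper fence.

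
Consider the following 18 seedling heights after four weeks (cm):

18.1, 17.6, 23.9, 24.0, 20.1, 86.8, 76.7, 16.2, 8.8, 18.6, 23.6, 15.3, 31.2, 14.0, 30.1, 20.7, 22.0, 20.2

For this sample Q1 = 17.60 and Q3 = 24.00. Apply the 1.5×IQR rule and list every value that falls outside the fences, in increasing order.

76.7, 86.8

IQR = Q3 − Q1 = 24.00 − 17.60 = 6.40.
Lower fence = Q1 − 1.5·IQR = 17.60 − 9.60 = 8.00.
Upper fence = Q3 + 1.5·IQR = 24.00 + 9.60 = 33.60.
76.7 > 33.60 → outlier.
86.8 > 33.60 → outlier.
All remaining values lie within [8.00, 33.60].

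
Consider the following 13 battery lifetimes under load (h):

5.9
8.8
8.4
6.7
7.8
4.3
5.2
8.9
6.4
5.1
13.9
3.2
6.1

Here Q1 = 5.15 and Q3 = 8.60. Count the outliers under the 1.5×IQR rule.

1

IQR = 3.45; fences at 5.15 − 5.175 = -0.025 and 8.60 + 5.175 = 13.775.
Outside the cutoffs: 13.9.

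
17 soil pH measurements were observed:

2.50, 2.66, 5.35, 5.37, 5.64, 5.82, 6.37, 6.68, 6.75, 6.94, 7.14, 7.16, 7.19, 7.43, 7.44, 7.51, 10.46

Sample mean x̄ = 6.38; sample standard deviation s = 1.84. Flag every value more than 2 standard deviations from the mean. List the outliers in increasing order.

2.50, 2.66, 10.46

Cutoffs at x̄ ± 2s: 6.38 ± 2·1.84 = [2.70, 10.06].
2.50: z = -2.11, |z| > 2 → outlier.
2.66: z = -2.02, |z| > 2 → outlier.
10.46: z = 2.22, |z| > 2 → outlier.
Every other value lies within [2.70, 10.06].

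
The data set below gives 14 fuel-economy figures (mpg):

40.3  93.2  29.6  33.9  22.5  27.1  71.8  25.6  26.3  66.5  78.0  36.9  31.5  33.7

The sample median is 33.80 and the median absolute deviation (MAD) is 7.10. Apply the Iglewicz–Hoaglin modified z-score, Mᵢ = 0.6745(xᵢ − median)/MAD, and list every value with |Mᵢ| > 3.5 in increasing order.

71.8, 78.0, 93.2

|Mᵢ| > 3.5 ⇔ |xᵢ − 33.80| > 3.5·7.10/0.6745 = 36.84.
So outliers lie outside [-3.04, 70.64].
71.8: M = 3.61 → outlier.
78.0: M = 4.20 → outlier.
93.2: M = 5.64 → outlier.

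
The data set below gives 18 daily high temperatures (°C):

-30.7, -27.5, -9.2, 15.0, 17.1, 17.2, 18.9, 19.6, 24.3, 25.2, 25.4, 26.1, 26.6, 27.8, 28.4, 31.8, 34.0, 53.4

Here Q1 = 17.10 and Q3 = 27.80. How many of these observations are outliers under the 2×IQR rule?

4

IQR = 10.70; fences at 17.10 − 21.40 = -4.30 and 27.80 + 21.40 = 49.20.
Outside the cutoffs: -30.7, -27.5, -9.2, 53.4.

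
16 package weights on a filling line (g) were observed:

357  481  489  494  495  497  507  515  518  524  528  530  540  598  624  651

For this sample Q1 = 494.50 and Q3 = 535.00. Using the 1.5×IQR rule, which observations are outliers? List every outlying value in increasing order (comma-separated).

357, 598, 624, 651

IQR = Q3 − Q1 = 535.00 − 494.50 = 40.50.
Lower fence = Q1 − 1.5·IQR = 494.50 − 60.75 = 433.75.
Upper fence = Q3 + 1.5·IQR = 535.00 + 60.75 = 595.75.
357 < 433.75 → outlier.
598 > 595.75 → outlier.
624 > 595.75 → outlier.
651 > 595.75 → outlier.
All remaining values lie within [433.75, 595.75].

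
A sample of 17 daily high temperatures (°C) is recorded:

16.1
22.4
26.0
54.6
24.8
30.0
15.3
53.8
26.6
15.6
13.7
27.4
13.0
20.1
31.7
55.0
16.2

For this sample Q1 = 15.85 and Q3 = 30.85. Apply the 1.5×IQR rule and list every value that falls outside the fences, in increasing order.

IQR = Q3 − Q1 = 30.85 − 15.85 = 15.00.
Lower fence = Q1 − 1.5·IQR = 15.85 − 22.50 = -6.65.
Upper fence = Q3 + 1.5·IQR = 30.85 + 22.50 = 53.35.
53.8 > 53.35 → outlier.
54.6 > 53.35 → outlier.
55.0 > 53.35 → outlier.
All remaining values lie within [-6.65, 53.35].

53.8, 54.6, 55.0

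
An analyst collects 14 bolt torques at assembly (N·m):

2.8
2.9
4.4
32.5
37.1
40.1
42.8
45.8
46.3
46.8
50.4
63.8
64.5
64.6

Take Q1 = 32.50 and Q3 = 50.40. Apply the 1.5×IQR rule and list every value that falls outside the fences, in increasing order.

IQR = Q3 − Q1 = 50.40 − 32.50 = 17.90.
Lower fence = Q1 − 1.5·IQR = 32.50 − 26.85 = 5.65.
Upper fence = Q3 + 1.5·IQR = 50.40 + 26.85 = 77.25.
2.8 < 5.65 → outlier.
2.9 < 5.65 → outlier.
4.4 < 5.65 → outlier.
All remaining values lie within [5.65, 77.25].

2.8, 2.9, 4.4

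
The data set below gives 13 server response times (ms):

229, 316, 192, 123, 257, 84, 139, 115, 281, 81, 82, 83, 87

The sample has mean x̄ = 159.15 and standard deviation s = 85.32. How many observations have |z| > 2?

Cutoffs: x̄ ± 2s = [-11.49, 329.79].
Every value lies within the cutoffs.

0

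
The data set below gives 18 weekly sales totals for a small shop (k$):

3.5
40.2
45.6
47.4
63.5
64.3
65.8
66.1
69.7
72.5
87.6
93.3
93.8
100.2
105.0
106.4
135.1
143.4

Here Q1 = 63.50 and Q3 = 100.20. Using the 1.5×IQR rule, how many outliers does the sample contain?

IQR = 36.70; fences at 63.50 − 55.05 = 8.45 and 100.20 + 55.05 = 155.25.
Outside the cutoffs: 3.5.

1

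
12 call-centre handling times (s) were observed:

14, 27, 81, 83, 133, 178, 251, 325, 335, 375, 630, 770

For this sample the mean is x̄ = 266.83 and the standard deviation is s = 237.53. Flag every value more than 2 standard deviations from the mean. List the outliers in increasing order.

770

Cutoffs at x̄ ± 2s: 266.83 ± 2·237.53 = [-208.23, 741.89].
770: z = 2.12, |z| > 2 → outlier.
Every other value lies within [-208.23, 741.89].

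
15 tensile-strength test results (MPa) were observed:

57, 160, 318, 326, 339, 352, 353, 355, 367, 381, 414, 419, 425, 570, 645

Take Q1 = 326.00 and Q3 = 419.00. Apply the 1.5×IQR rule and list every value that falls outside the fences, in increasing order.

IQR = Q3 − Q1 = 419.00 − 326.00 = 93.00.
Lower fence = Q1 − 1.5·IQR = 326.00 − 139.50 = 186.50.
Upper fence = Q3 + 1.5·IQR = 419.00 + 139.50 = 558.50.
57 < 186.50 → outlier.
160 < 186.50 → outlier.
570 > 558.50 → outlier.
645 > 558.50 → outlier.
All remaining values lie within [186.50, 558.50].

57, 160, 570, 645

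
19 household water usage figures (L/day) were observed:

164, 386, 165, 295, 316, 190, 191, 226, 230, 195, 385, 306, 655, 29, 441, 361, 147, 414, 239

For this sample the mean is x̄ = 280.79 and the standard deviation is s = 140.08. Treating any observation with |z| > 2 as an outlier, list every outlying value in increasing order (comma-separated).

Cutoffs at x̄ ± 2s: 280.79 ± 2·140.08 = [0.63, 560.95].
655: z = 2.67, |z| > 2 → outlier.
Every other value lies within [0.63, 560.95].

655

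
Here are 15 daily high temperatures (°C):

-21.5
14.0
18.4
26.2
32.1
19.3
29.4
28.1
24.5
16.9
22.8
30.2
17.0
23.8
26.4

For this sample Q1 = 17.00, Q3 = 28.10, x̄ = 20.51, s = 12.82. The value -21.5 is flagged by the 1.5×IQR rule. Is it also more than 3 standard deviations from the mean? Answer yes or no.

yes

z = (-21.5 − 20.51) / 12.82 = -3.28.
|z| = 3.28 > 3.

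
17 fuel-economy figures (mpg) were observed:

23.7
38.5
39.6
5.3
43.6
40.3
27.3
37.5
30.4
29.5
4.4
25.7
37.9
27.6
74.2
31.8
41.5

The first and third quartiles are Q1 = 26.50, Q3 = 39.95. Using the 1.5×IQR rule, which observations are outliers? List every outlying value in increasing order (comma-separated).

IQR = Q3 − Q1 = 39.95 − 26.50 = 13.45.
Lower fence = Q1 − 1.5·IQR = 26.50 − 20.175 = 6.325.
Upper fence = Q3 + 1.5·IQR = 39.95 + 20.175 = 60.125.
4.4 < 6.325 → outlier.
5.3 < 6.325 → outlier.
74.2 > 60.125 → outlier.
All remaining values lie within [6.325, 60.125].

4.4, 5.3, 74.2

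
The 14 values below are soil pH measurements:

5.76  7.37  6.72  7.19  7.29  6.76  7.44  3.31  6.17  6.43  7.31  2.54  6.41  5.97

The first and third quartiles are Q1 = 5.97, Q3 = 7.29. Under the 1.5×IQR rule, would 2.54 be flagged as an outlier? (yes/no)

yes

IQR = Q3 − Q1 = 7.29 − 5.97 = 1.32.
Lower fence = Q1 − 1.5·IQR = 5.97 − 1.98 = 3.99.
Upper fence = Q3 + 1.5·IQR = 7.29 + 1.98 = 9.27.
2.54 lies below the lower fence.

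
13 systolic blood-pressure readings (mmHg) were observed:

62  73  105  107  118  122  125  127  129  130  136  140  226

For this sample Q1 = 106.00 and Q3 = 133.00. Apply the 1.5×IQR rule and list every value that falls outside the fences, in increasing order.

IQR = Q3 − Q1 = 133.00 − 106.00 = 27.00.
Lower fence = Q1 − 1.5·IQR = 106.00 − 40.50 = 65.50.
Upper fence = Q3 + 1.5·IQR = 133.00 + 40.50 = 173.50.
62 < 65.50 → outlier.
226 > 173.50 → outlier.
All remaining values lie within [65.50, 173.50].

62, 226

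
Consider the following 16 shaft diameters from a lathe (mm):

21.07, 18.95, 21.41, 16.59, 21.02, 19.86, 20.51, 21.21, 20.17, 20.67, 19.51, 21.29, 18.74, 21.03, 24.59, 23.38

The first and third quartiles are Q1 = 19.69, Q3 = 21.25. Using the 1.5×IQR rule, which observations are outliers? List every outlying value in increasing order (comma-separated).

IQR = Q3 − Q1 = 21.25 − 19.69 = 1.56.
Lower fence = Q1 − 1.5·IQR = 19.69 − 2.34 = 17.35.
Upper fence = Q3 + 1.5·IQR = 21.25 + 2.34 = 23.59.
16.59 < 17.35 → outlier.
24.59 > 23.59 → outlier.
All remaining values lie within [17.35, 23.59].

16.59, 24.59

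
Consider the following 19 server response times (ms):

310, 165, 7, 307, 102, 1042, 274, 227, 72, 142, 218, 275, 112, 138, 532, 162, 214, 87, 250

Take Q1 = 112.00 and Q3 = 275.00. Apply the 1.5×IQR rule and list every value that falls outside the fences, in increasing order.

IQR = Q3 − Q1 = 275.00 − 112.00 = 163.00.
Lower fence = Q1 − 1.5·IQR = 112.00 − 244.50 = -132.50.
Upper fence = Q3 + 1.5·IQR = 275.00 + 244.50 = 519.50.
532 > 519.50 → outlier.
1042 > 519.50 → outlier.
All remaining values lie within [-132.50, 519.50].

532, 1042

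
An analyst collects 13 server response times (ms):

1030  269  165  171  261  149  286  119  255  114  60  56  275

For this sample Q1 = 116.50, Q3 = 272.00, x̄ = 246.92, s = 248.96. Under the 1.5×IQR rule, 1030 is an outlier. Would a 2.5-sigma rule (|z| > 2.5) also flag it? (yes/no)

yes

z = (1030 − 246.92) / 248.96 = 3.15.
|z| = 3.15 > 2.5.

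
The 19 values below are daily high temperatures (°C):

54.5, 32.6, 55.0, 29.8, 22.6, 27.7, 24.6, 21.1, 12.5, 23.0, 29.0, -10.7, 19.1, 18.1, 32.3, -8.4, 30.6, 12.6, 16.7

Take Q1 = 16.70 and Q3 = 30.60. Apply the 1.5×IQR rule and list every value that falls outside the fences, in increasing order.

IQR = Q3 − Q1 = 30.60 − 16.70 = 13.90.
Lower fence = Q1 − 1.5·IQR = 16.70 − 20.85 = -4.15.
Upper fence = Q3 + 1.5·IQR = 30.60 + 20.85 = 51.45.
-10.7 < -4.15 → outlier.
-8.4 < -4.15 → outlier.
54.5 > 51.45 → outlier.
55.0 > 51.45 → outlier.
All remaining values lie within [-4.15, 51.45].

-10.7, -8.4, 54.5, 55.0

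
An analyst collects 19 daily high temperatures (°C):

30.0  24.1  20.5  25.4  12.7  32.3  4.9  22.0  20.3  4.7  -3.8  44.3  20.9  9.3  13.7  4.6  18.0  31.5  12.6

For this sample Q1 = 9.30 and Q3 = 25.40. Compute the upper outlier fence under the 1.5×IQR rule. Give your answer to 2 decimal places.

49.55

IQR = Q3 − Q1 = 25.40 − 9.30 = 16.10.
Lower fence = Q1 − 1.5·IQR = 9.30 − 24.15 = -14.85.
Upper fence = Q3 + 1.5·IQR = 25.40 + 24.15 = 49.55.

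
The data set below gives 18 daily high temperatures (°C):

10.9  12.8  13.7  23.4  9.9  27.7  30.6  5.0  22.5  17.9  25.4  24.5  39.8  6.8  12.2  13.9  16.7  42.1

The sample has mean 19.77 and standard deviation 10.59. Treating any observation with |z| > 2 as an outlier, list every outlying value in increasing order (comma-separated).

42.1

Cutoffs at x̄ ± 2s: 19.77 ± 2·10.59 = [-1.41, 40.95].
42.1: z = 2.11, |z| > 2 → outlier.
Every other value lies within [-1.41, 40.95].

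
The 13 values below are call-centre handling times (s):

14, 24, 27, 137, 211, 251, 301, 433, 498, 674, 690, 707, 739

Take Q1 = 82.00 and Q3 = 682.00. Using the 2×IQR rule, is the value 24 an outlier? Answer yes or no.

no

IQR = Q3 − Q1 = 682.00 − 82.00 = 600.00.
Lower fence = Q1 − 2·IQR = 82.00 − 1200.00 = -1118.00.
Upper fence = Q3 + 2·IQR = 682.00 + 1200.00 = 1882.00.
24 lies within [-1118.00, 1882.00].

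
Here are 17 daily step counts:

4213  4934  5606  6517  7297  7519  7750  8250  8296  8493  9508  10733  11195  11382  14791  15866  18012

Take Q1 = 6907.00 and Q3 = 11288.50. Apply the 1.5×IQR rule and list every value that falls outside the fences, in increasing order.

18012

IQR = Q3 − Q1 = 11288.50 − 6907.00 = 4381.50.
Lower fence = Q1 − 1.5·IQR = 6907.00 − 6572.25 = 334.75.
Upper fence = Q3 + 1.5·IQR = 11288.50 + 6572.25 = 17860.75.
18012 > 17860.75 → outlier.
All remaining values lie within [334.75, 17860.75].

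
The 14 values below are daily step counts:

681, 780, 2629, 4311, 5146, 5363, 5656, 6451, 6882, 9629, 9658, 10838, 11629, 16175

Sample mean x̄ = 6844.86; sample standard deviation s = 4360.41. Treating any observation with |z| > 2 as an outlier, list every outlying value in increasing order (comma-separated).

16175

Cutoffs at x̄ ± 2s: 6844.86 ± 2·4360.41 = [-1875.96, 15565.68].
16175: z = 2.14, |z| > 2 → outlier.
Every other value lies within [-1875.96, 15565.68].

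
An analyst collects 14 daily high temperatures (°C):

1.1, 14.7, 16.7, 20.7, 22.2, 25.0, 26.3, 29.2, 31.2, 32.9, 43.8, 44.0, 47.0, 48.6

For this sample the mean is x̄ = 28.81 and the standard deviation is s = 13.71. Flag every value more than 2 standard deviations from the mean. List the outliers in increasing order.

Cutoffs at x̄ ± 2s: 28.81 ± 2·13.71 = [1.39, 56.23].
1.1: z = -2.02, |z| > 2 → outlier.
Every other value lies within [1.39, 56.23].

1.1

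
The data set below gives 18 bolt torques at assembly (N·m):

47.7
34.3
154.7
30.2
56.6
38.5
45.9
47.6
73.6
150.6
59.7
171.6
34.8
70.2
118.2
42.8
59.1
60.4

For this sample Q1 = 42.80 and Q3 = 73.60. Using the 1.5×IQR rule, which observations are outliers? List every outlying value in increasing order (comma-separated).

IQR = Q3 − Q1 = 73.60 − 42.80 = 30.80.
Lower fence = Q1 − 1.5·IQR = 42.80 − 46.20 = -3.40.
Upper fence = Q3 + 1.5·IQR = 73.60 + 46.20 = 119.80.
150.6 > 119.80 → outlier.
154.7 > 119.80 → outlier.
171.6 > 119.80 → outlier.
All remaining values lie within [-3.40, 119.80].

150.6, 154.7, 171.6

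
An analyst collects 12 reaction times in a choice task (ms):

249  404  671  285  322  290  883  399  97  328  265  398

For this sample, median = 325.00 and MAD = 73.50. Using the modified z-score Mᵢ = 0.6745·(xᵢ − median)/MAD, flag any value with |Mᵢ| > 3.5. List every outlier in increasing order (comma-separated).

|Mᵢ| > 3.5 ⇔ |xᵢ − 325.00| > 3.5·73.50/0.6745 = 381.39.
So outliers lie outside [-56.39, 706.39].
883: M = 5.12 → outlier.

883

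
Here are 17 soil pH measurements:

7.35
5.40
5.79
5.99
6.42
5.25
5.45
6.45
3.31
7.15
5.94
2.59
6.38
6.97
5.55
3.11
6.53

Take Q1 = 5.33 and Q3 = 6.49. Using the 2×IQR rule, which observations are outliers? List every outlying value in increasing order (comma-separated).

IQR = Q3 − Q1 = 6.49 − 5.33 = 1.16.
Lower fence = Q1 − 2·IQR = 5.33 − 2.32 = 3.01.
Upper fence = Q3 + 2·IQR = 6.49 + 2.32 = 8.81.
2.59 < 3.01 → outlier.
All remaining values lie within [3.01, 8.81].

2.59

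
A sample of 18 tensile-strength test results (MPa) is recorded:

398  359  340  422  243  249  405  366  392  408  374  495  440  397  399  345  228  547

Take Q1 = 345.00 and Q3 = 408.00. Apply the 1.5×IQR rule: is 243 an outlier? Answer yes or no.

IQR = Q3 − Q1 = 408.00 − 345.00 = 63.00.
Lower fence = Q1 − 1.5·IQR = 345.00 − 94.50 = 250.50.
Upper fence = Q3 + 1.5·IQR = 408.00 + 94.50 = 502.50.
243 lies below the lower fence.

yes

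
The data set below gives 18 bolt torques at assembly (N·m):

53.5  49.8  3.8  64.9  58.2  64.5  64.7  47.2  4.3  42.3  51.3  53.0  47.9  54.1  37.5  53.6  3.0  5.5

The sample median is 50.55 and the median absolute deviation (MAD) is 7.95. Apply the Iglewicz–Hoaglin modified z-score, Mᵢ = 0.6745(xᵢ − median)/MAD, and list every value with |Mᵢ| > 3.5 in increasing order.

|Mᵢ| > 3.5 ⇔ |xᵢ − 50.55| > 3.5·7.95/0.6745 = 41.25.
So outliers lie outside [9.30, 91.80].
3.0: M = -4.03 → outlier.
3.8: M = -3.97 → outlier.
4.3: M = -3.92 → outlier.
5.5: M = -3.82 → outlier.

3.0, 3.8, 4.3, 5.5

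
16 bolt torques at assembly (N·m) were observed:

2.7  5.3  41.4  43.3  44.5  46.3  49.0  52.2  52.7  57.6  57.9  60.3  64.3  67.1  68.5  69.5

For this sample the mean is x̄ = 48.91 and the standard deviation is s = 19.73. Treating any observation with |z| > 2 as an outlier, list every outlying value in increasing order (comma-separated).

2.7, 5.3

Cutoffs at x̄ ± 2s: 48.91 ± 2·19.73 = [9.45, 88.37].
2.7: z = -2.34, |z| > 2 → outlier.
5.3: z = -2.21, |z| > 2 → outlier.
Every other value lies within [9.45, 88.37].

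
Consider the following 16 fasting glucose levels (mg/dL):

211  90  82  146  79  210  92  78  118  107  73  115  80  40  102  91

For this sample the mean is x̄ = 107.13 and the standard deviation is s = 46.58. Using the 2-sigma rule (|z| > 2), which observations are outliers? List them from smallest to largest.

210, 211

Cutoffs at x̄ ± 2s: 107.13 ± 2·46.58 = [13.97, 200.29].
210: z = 2.21, |z| > 2 → outlier.
211: z = 2.23, |z| > 2 → outlier.
Every other value lies within [13.97, 200.29].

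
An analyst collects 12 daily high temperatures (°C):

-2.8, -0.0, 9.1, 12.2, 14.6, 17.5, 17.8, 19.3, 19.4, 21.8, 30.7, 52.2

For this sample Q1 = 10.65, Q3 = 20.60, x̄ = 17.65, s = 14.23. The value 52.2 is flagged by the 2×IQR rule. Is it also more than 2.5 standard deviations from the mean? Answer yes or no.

z = (52.2 − 17.65) / 14.23 = 2.43.
|z| = 2.43 ≤ 2.5.

no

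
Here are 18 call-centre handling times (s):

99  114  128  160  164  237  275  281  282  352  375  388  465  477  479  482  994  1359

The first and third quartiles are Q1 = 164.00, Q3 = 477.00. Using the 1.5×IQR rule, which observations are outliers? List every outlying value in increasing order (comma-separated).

IQR = Q3 − Q1 = 477.00 − 164.00 = 313.00.
Lower fence = Q1 − 1.5·IQR = 164.00 − 469.50 = -305.50.
Upper fence = Q3 + 1.5·IQR = 477.00 + 469.50 = 946.50.
994 > 946.50 → outlier.
1359 > 946.50 → outlier.
All remaining values lie within [-305.50, 946.50].

994, 1359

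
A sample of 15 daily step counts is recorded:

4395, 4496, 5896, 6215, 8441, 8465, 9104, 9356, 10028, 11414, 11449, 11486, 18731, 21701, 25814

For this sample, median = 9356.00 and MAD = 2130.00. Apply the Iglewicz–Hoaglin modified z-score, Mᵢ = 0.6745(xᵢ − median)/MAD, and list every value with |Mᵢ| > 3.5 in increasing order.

21701, 25814

|Mᵢ| > 3.5 ⇔ |xᵢ − 9356.00| > 3.5·2130.00/0.6745 = 11052.63.
So outliers lie outside [-1696.63, 20408.63].
21701: M = 3.91 → outlier.
25814: M = 5.21 → outlier.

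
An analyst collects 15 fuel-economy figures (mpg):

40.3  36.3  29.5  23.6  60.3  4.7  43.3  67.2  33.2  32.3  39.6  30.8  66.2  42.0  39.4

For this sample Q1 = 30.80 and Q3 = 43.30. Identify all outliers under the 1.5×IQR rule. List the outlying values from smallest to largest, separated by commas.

4.7, 66.2, 67.2

IQR = Q3 − Q1 = 43.30 − 30.80 = 12.50.
Lower fence = Q1 − 1.5·IQR = 30.80 − 18.75 = 12.05.
Upper fence = Q3 + 1.5·IQR = 43.30 + 18.75 = 62.05.
4.7 < 12.05 → outlier.
66.2 > 62.05 → outlier.
67.2 > 62.05 → outlier.
All remaining values lie within [12.05, 62.05].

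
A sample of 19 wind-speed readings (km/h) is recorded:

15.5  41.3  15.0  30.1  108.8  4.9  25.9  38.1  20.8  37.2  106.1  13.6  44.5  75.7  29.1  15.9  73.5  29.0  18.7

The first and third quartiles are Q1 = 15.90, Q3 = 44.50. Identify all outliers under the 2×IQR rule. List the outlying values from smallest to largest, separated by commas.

106.1, 108.8

IQR = Q3 − Q1 = 44.50 − 15.90 = 28.60.
Lower fence = Q1 − 2·IQR = 15.90 − 57.20 = -41.30.
Upper fence = Q3 + 2·IQR = 44.50 + 57.20 = 101.70.
106.1 > 101.70 → outlier.
108.8 > 101.70 → outlier.
All remaining values lie within [-41.30, 101.70].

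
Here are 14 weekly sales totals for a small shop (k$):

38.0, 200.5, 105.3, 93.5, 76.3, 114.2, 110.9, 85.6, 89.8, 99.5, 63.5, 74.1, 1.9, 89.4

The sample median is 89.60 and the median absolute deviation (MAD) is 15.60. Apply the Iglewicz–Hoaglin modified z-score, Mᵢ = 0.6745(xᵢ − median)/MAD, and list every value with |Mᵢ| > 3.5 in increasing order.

1.9, 200.5

|Mᵢ| > 3.5 ⇔ |xᵢ − 89.60| > 3.5·15.60/0.6745 = 80.95.
So outliers lie outside [8.65, 170.55].
1.9: M = -3.79 → outlier.
200.5: M = 4.80 → outlier.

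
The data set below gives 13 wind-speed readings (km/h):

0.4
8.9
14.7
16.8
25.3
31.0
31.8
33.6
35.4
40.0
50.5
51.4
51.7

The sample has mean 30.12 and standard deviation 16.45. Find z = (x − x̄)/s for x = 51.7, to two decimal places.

1.31

z = (51.7 − 30.12) / 16.45 = 1.31.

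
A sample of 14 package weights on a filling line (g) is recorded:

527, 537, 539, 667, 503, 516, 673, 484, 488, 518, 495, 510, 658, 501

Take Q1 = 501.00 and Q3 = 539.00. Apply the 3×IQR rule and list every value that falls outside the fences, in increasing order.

IQR = Q3 − Q1 = 539.00 − 501.00 = 38.00.
Lower fence = Q1 − 3·IQR = 501.00 − 114.00 = 387.00.
Upper fence = Q3 + 3·IQR = 539.00 + 114.00 = 653.00.
658 > 653.00 → outlier.
667 > 653.00 → outlier.
673 > 653.00 → outlier.
All remaining values lie within [387.00, 653.00].

658, 667, 673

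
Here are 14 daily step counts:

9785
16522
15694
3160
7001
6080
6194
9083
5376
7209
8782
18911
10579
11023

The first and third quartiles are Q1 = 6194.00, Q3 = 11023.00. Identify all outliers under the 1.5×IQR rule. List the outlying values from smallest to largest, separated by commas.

18911

IQR = Q3 − Q1 = 11023.00 − 6194.00 = 4829.00.
Lower fence = Q1 − 1.5·IQR = 6194.00 − 7243.50 = -1049.50.
Upper fence = Q3 + 1.5·IQR = 11023.00 + 7243.50 = 18266.50.
18911 > 18266.50 → outlier.
All remaining values lie within [-1049.50, 18266.50].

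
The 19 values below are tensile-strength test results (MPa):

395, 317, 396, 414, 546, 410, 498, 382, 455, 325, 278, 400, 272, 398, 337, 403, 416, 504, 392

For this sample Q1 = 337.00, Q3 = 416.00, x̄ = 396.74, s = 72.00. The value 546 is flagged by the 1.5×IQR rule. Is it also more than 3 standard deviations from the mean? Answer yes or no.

z = (546 − 396.74) / 72.00 = 2.07.
|z| = 2.07 ≤ 3.

no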